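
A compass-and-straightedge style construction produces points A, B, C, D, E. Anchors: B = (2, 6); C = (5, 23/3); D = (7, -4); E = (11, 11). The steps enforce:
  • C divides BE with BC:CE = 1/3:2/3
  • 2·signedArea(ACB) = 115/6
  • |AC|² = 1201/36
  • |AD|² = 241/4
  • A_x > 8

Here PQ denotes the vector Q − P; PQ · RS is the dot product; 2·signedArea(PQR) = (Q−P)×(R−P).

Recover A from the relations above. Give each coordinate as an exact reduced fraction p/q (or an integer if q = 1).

A = (9, 7/2)

1. A_x = 9  [line 5/3·x + -3·y + -9/2 = 0 ∩ |AC|² = 1201/36]
2. A_y = 7/2  [line 5/3·x + -3·y + -9/2 = 0 ∩ |AC|² = 1201/36]
   → A = (9, 7/2)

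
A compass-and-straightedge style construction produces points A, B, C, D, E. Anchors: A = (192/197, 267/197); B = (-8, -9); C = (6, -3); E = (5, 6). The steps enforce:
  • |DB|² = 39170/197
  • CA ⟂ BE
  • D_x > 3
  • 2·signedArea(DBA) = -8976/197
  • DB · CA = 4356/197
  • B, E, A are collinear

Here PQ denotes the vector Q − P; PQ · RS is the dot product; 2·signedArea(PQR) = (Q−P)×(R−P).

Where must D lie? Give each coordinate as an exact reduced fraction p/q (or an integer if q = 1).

1. D_x = 687/197  [line -2040/197·x + 1768/197·y + 8568/197 = 0 ∩ |DB|² = 39170/197]
2. D_y = -162/197  [line -2040/197·x + 1768/197·y + 8568/197 = 0 ∩ |DB|² = 39170/197]
   → D = (687/197, -162/197)

D = (687/197, -162/197)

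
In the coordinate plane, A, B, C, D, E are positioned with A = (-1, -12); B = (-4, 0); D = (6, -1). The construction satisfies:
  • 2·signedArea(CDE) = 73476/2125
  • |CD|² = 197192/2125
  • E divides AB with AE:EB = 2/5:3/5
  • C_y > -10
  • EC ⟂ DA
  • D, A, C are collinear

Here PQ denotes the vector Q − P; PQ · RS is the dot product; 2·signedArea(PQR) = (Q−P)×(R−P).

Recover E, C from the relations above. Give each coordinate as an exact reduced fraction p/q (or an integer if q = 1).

1. E_x = -11/5  [E divides AB with AE:EB = 2/5:3/5]
2. E_y = -36/5  [E divides AB with AE:EB = 2/5:3/5]
   → E = (-11/5, -36/5)
3. C_x = 352/425  [D, A, C are collinear ∩ EC ⟂ DA]
4. C_y = -3879/425  [D, A, C are collinear ∩ EC ⟂ DA]
   → C = (352/425, -3879/425)

C = (352/425, -3879/425)
E = (-11/5, -36/5)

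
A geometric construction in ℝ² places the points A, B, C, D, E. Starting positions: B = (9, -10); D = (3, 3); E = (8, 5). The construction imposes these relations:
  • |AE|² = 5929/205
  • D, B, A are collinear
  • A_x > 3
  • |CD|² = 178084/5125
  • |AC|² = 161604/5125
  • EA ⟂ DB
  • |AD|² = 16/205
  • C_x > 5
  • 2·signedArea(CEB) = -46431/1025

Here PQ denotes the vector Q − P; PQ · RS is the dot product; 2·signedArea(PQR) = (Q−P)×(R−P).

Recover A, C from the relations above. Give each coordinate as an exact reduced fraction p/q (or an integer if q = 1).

1. A_x = 639/205  [D, B, A are collinear ∩ EA ⟂ DB]
2. A_y = 563/205  [D, B, A are collinear ∩ EA ⟂ DB]
   → A = (639/205, 563/205)
3. C_x = 5607/1025  [line 15·x + 1·y + -81694/1025 = 0 ∩ |CD|² = 178084/5125]
4. C_y = -2411/1025  [line 15·x + 1·y + -81694/1025 = 0 ∩ |CD|² = 178084/5125]
   → C = (5607/1025, -2411/1025)

A = (639/205, 563/205)
C = (5607/1025, -2411/1025)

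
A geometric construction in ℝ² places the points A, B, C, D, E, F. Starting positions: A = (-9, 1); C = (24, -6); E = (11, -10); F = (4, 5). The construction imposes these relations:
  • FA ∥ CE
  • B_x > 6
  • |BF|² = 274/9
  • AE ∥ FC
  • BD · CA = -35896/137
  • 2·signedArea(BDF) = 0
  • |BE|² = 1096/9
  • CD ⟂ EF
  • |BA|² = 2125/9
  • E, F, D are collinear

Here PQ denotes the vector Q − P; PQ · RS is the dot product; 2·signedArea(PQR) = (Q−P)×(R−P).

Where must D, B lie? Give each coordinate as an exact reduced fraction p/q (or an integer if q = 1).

1. D_x = 3231/274  [E, F, D are collinear ∩ CD ⟂ EF]
2. D_y = -3205/274  [E, F, D are collinear ∩ CD ⟂ EF]
   → D = (3231/274, -3205/274)
3. B_x = 19/3  [2·signedArea(BDF) = 0 ∩ BD · CA = -35896/137]
4. B_y = 0  [2·signedArea(BDF) = 0 ∩ BD · CA = -35896/137]
   → B = (19/3, 0)

B = (19/3, 0)
D = (3231/274, -3205/274)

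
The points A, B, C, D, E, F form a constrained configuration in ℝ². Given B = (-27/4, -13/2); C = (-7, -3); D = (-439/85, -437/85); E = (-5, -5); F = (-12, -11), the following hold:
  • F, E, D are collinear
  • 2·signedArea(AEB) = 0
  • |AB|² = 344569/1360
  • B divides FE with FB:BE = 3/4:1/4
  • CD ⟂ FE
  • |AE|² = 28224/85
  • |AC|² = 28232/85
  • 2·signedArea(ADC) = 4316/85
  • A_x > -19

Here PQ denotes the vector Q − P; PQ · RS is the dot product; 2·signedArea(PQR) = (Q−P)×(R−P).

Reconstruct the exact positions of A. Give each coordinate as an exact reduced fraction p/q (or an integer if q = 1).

1. A_x = -1601/85  [2·signedArea(AEB) = 0 ∩ 2·signedArea(ADC) = 4316/85]
2. A_y = -1433/85  [2·signedArea(AEB) = 0 ∩ 2·signedArea(ADC) = 4316/85]
   → A = (-1601/85, -1433/85)

A = (-1601/85, -1433/85)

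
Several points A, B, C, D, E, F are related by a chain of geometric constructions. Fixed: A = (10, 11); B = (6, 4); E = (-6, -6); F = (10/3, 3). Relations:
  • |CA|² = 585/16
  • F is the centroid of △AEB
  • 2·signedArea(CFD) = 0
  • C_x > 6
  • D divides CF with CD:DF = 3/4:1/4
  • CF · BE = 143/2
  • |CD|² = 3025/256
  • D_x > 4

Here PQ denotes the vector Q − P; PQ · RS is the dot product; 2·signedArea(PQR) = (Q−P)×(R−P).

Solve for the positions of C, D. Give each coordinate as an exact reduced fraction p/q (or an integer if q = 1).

C = (7, 23/4)
D = (17/4, 59/16)

1. C_x = 7  [line 12·x + 10·y + -283/2 = 0 ∩ |CA|² = 585/16]
2. C_y = 23/4  [line 12·x + 10·y + -283/2 = 0 ∩ |CA|² = 585/16]
   → C = (7, 23/4)
3. D_x = 17/4  [2·signedArea(CFD) = 0 ∩ D divides CF with CD:DF = 3/4:1/4]
4. D_y = 59/16  [2·signedArea(CFD) = 0 ∩ D divides CF with CD:DF = 3/4:1/4]
   → D = (17/4, 59/16)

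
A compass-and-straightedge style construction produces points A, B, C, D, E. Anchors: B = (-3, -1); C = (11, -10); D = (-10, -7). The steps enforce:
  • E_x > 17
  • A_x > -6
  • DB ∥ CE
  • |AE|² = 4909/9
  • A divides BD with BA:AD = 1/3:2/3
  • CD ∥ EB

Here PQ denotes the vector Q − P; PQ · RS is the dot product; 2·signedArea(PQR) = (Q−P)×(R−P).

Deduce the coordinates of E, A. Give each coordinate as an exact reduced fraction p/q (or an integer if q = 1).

1. E_x = 18  [CD ∥ EB ∩ DB ∥ CE]
2. E_y = -4  [CD ∥ EB ∩ DB ∥ CE]
   → E = (18, -4)
3. A_x = -16/3  [A divides BD with BA:AD = 1/3:2/3]
4. A_y = -3  [A divides BD with BA:AD = 1/3:2/3]
   → A = (-16/3, -3)

A = (-16/3, -3)
E = (18, -4)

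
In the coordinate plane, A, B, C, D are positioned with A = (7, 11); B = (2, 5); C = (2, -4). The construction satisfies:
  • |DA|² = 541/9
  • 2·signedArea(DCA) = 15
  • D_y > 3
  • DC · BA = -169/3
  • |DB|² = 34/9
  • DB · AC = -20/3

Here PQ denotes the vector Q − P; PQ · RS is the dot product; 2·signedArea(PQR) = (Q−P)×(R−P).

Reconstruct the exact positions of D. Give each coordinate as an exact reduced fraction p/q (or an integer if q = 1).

D = (11/3, 4)

1. D_x = 11/3  [DB · AC = -20/3 ∩ 2·signedArea(DCA) = 15]
2. D_y = 4  [DB · AC = -20/3 ∩ 2·signedArea(DCA) = 15]
   → D = (11/3, 4)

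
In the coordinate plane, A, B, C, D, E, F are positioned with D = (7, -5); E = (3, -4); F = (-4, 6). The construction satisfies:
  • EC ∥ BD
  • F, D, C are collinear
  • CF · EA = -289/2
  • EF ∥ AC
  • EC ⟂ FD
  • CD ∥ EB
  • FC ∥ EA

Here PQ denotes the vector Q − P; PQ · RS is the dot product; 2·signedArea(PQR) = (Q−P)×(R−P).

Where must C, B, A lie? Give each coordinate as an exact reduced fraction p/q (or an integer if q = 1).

1. C_x = 9/2  [F, D, C are collinear ∩ EC ⟂ FD]
2. C_y = -5/2  [F, D, C are collinear ∩ EC ⟂ FD]
   → C = (9/2, -5/2)
3. B_x = 11/2  [EC ∥ BD ∩ CD ∥ EB]
4. B_y = -13/2  [EC ∥ BD ∩ CD ∥ EB]
   → B = (11/2, -13/2)
5. A_x = 23/2  [EF ∥ AC ∩ FC ∥ EA]
6. A_y = -25/2  [EF ∥ AC ∩ FC ∥ EA]
   → A = (23/2, -25/2)

A = (23/2, -25/2)
B = (11/2, -13/2)
C = (9/2, -5/2)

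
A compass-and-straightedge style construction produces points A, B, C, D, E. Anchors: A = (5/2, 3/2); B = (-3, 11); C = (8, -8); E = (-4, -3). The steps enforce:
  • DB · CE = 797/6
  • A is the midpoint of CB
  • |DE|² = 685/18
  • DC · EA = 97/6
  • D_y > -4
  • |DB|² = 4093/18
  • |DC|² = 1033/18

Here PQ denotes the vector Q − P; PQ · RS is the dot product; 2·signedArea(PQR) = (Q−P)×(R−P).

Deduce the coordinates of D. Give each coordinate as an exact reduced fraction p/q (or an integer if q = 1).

D = (13/6, -19/6)

1. D_x = 13/6  [DC · EA = 97/6 ∩ DB · CE = 797/6]
2. D_y = -19/6  [DC · EA = 97/6 ∩ DB · CE = 797/6]
   → D = (13/6, -19/6)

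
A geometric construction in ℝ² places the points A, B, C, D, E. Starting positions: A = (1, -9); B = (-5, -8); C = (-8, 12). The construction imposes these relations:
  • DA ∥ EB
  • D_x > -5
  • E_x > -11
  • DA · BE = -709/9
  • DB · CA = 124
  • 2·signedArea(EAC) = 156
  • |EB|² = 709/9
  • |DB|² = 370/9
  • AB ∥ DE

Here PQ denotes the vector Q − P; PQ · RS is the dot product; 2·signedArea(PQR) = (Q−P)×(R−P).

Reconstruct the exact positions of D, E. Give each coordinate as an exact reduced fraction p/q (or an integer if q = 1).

D = (-4, -5/3)
E = (-10, -2/3)

1. D_x = -4  [line -9·x + 21·y + -1 = 0 ∩ |DB|² = 370/9]
2. D_y = -5/3  [line -9·x + 21·y + -1 = 0 ∩ |DB|² = 370/9]
   → D = (-4, -5/3)
3. E_x = -10  [DA · BE = -709/9 ∩ DA ∥ EB]
4. E_y = -2/3  [DA · BE = -709/9 ∩ DA ∥ EB]
   → E = (-10, -2/3)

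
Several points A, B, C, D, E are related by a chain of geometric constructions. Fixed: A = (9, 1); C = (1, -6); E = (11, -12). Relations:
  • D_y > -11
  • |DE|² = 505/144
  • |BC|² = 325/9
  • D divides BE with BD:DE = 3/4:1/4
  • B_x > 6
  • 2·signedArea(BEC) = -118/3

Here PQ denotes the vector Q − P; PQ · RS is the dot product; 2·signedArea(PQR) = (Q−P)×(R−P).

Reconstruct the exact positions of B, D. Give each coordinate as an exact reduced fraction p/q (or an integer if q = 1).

B = (7, -17/3)
D = (10, -125/12)

1. B_x = 7  [line -6·x + -10·y + -44/3 = 0 ∩ |BC|² = 325/9]
2. B_y = -17/3  [line -6·x + -10·y + -44/3 = 0 ∩ |BC|² = 325/9]
   → B = (7, -17/3)
3. D_x = 10  [D divides BE with BD:DE = 3/4:1/4]
4. D_y = -125/12  [D divides BE with BD:DE = 3/4:1/4]
   → D = (10, -125/12)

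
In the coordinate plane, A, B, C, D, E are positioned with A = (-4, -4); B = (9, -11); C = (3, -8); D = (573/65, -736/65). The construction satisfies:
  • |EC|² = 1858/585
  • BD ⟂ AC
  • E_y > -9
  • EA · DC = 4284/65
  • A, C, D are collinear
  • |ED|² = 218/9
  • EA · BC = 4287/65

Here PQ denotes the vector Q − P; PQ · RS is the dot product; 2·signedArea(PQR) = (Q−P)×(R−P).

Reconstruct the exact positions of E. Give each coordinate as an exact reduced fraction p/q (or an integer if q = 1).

E = (898/195, -1711/195)

1. E_x = 898/195  [EA · BC = 4287/65 ∩ EA · DC = 4284/65]
2. E_y = -1711/195  [EA · BC = 4287/65 ∩ EA · DC = 4284/65]
   → E = (898/195, -1711/195)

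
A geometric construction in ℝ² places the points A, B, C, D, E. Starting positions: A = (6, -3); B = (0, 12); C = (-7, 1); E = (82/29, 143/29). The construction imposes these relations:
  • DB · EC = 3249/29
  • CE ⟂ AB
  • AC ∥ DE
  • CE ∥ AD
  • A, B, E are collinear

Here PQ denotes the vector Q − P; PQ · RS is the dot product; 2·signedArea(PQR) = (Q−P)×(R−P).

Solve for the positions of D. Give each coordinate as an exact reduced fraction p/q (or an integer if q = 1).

1. D_x = 459/29  [AC ∥ DE ∩ CE ∥ AD]
2. D_y = 27/29  [AC ∥ DE ∩ CE ∥ AD]
   → D = (459/29, 27/29)

D = (459/29, 27/29)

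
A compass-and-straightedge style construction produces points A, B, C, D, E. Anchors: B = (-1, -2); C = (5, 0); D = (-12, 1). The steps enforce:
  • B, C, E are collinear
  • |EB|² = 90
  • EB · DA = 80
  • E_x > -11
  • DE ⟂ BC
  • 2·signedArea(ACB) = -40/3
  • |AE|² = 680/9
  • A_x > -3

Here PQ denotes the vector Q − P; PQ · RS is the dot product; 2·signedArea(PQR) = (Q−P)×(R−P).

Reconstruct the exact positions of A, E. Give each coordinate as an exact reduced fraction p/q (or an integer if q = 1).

1. E_x = -10  [B, C, E are collinear ∩ DE ⟂ BC]
2. E_y = -5  [B, C, E are collinear ∩ DE ⟂ BC]
   → E = (-10, -5)
3. A_x = -8/3  [2·signedArea(ACB) = -40/3 ∩ EB · DA = 80]
4. A_y = -1/3  [2·signedArea(ACB) = -40/3 ∩ EB · DA = 80]
   → A = (-8/3, -1/3)

A = (-8/3, -1/3)
E = (-10, -5)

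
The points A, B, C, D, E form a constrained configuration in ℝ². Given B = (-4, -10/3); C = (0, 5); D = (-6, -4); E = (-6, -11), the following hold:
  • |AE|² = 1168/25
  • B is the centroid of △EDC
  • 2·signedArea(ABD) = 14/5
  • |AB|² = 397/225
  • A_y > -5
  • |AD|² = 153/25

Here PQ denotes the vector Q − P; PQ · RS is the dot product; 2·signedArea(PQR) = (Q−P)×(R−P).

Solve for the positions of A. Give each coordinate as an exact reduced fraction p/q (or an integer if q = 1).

1. A_x = -18/5  [line 2/3·x + -2·y + -34/5 = 0 ∩ |AE|² = 1168/25]
2. A_y = -23/5  [line 2/3·x + -2·y + -34/5 = 0 ∩ |AE|² = 1168/25]
   → A = (-18/5, -23/5)

A = (-18/5, -23/5)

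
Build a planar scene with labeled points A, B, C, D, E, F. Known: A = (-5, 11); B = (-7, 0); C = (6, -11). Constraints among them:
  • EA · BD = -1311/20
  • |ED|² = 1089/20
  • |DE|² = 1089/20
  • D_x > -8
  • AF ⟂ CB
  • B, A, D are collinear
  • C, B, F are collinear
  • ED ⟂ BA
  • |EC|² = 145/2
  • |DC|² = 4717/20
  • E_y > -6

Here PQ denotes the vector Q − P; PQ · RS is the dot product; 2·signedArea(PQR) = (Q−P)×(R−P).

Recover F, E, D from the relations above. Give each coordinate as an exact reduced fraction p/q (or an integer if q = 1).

1. F_x = -653/58  [C, B, F are collinear ∩ AF ⟂ CB]
2. F_y = 209/58  [C, B, F are collinear ∩ AF ⟂ CB]
   → F = (-653/58, 209/58)
3. D_x = -194/25  [line -11·x + 2·y + -77 = 0 ∩ |DC|² = 4717/20]
4. D_y = -209/50  [line -11·x + 2·y + -77 = 0 ∩ |DC|² = 4717/20]
   → D = (-194/25, -209/50)
5. E_x = -1/2  [line 19/25·x + 209/50·y + 2337/100 = 0 ∩ |EC|² = 145/2]
6. E_y = -11/2  [line 19/25·x + 209/50·y + 2337/100 = 0 ∩ |EC|² = 145/2]
   → E = (-1/2, -11/2)

D = (-194/25, -209/50)
E = (-1/2, -11/2)
F = (-653/58, 209/58)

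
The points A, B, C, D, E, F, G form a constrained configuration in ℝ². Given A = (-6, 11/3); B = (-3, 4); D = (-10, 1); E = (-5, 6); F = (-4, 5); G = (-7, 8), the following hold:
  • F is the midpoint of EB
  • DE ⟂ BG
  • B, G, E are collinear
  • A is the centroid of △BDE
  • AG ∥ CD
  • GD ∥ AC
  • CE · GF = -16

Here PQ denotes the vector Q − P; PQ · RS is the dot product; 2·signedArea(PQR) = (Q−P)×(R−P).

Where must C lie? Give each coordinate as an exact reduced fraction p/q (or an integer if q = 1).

1. C_x = -9  [AG ∥ CD ∩ GD ∥ AC]
2. C_y = -10/3  [AG ∥ CD ∩ GD ∥ AC]
   → C = (-9, -10/3)

C = (-9, -10/3)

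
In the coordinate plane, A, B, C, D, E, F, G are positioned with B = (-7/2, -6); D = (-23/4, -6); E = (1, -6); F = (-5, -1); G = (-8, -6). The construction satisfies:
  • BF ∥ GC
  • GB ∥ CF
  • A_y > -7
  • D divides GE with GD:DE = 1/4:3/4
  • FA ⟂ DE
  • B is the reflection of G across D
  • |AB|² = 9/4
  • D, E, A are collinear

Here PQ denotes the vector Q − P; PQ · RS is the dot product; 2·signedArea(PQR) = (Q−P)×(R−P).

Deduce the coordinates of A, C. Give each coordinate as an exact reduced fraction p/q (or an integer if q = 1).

1. A_x = -5  [D, E, A are collinear ∩ FA ⟂ DE]
2. A_y = -6  [D, E, A are collinear ∩ FA ⟂ DE]
   → A = (-5, -6)
3. C_x = -19/2  [GB ∥ CF ∩ BF ∥ GC]
4. C_y = -1  [GB ∥ CF ∩ BF ∥ GC]
   → C = (-19/2, -1)

A = (-5, -6)
C = (-19/2, -1)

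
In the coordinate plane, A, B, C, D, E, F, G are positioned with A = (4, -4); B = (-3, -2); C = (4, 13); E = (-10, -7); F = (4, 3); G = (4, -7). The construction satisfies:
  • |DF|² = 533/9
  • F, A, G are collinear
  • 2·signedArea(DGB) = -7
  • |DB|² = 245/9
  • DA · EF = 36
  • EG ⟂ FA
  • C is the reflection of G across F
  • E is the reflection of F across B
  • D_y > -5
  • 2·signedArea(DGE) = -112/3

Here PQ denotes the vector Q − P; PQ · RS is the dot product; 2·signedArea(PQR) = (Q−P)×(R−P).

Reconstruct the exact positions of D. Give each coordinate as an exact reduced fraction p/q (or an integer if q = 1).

1. D_x = 5/3  [2·signedArea(DGE) = -112/3 ∩ 2·signedArea(DGB) = -7]
2. D_y = -13/3  [2·signedArea(DGE) = -112/3 ∩ 2·signedArea(DGB) = -7]
   → D = (5/3, -13/3)

D = (5/3, -13/3)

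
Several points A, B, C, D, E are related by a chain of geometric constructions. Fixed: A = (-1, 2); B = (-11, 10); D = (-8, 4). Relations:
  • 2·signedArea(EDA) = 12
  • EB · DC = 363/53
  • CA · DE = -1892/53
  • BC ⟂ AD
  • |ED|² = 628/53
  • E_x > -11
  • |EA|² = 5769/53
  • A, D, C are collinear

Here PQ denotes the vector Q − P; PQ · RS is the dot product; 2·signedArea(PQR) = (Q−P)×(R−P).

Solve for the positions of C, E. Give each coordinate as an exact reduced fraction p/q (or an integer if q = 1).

1. C_x = -655/53  [A, D, C are collinear ∩ BC ⟂ AD]
2. C_y = 278/53  [A, D, C are collinear ∩ BC ⟂ AD]
   → C = (-655/53, 278/53)
3. E_x = -554/53  [EB · DC = 363/53 ∩ 2·signedArea(EDA) = 12]
4. E_y = 340/53  [EB · DC = 363/53 ∩ 2·signedArea(EDA) = 12]
   → E = (-554/53, 340/53)

C = (-655/53, 278/53)
E = (-554/53, 340/53)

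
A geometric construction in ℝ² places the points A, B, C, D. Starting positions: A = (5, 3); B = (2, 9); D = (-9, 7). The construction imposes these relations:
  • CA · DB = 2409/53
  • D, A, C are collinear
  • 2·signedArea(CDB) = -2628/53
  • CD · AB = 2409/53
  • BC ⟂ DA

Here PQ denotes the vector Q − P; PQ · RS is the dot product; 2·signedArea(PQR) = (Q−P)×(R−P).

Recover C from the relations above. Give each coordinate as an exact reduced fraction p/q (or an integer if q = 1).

1. C_x = 34/53  [D, A, C are collinear ∩ BC ⟂ DA]
2. C_y = 225/53  [D, A, C are collinear ∩ BC ⟂ DA]
   → C = (34/53, 225/53)

C = (34/53, 225/53)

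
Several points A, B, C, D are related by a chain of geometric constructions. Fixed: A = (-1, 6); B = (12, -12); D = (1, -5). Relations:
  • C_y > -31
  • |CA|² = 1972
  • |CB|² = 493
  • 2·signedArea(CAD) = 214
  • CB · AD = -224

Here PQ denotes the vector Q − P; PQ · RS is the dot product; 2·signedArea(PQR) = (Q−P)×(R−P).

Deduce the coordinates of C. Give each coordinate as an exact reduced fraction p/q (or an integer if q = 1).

1. C_x = 25  [2·signedArea(CAD) = 214 ∩ CB · AD = -224]
2. C_y = -30  [2·signedArea(CAD) = 214 ∩ CB · AD = -224]
   → C = (25, -30)

C = (25, -30)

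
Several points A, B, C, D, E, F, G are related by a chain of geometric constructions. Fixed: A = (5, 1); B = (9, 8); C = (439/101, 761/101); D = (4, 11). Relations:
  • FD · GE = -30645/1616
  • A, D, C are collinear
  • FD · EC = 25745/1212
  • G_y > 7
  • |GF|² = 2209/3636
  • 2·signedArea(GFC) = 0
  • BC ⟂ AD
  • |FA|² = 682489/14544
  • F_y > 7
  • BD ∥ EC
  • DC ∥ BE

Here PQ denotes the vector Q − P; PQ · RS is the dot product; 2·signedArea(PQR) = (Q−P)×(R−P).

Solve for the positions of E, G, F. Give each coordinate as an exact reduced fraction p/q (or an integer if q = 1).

1. E_x = 944/101  [BD ∥ EC ∩ DC ∥ BE]
2. E_y = 458/101  [BD ∥ EC ∩ DC ∥ BE]
   → E = (944/101, 458/101)
3. F_x = 3809/606  [line 5·x + -3·y + -9989/1212 = 0 ∩ |FA|² = 682489/14544]
4. F_y = 9367/1212  [line 5·x + -3·y + -9989/1212 = 0 ∩ |FA|² = 682489/14544]
   → F = (3809/606, 9367/1212)
5. G_x = 1113/202  [2·signedArea(GFC) = 0 ∩ FD · GE = -30645/1616]
6. G_y = 3091/404  [2·signedArea(GFC) = 0 ∩ FD · GE = -30645/1616]
   → G = (1113/202, 3091/404)

E = (944/101, 458/101)
F = (3809/606, 9367/1212)
G = (1113/202, 3091/404)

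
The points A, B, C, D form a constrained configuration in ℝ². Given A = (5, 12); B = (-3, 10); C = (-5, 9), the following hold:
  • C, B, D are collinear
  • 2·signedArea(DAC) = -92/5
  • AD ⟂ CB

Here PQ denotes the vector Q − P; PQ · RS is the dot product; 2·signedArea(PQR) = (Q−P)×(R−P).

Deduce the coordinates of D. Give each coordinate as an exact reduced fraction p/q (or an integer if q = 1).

D = (21/5, 68/5)

1. D_x = 21/5  [C, B, D are collinear ∩ AD ⟂ CB]
2. D_y = 68/5  [C, B, D are collinear ∩ AD ⟂ CB]
   → D = (21/5, 68/5)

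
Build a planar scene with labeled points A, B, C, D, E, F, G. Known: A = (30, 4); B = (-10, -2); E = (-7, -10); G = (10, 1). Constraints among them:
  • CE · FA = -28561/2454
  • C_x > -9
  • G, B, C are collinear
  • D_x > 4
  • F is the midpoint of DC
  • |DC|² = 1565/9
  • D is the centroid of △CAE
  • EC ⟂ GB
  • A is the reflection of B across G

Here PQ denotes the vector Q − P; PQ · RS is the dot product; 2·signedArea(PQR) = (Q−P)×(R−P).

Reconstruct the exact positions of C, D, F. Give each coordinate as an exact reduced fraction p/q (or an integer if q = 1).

1. C_x = -3370/409  [G, B, C are collinear ∩ EC ⟂ GB]
2. C_y = -710/409  [G, B, C are collinear ∩ EC ⟂ GB]
   → C = (-3370/409, -710/409)
3. D_x = 6037/1227  [D is the centroid of △CAE]
4. D_y = -3164/1227  [D is the centroid of △CAE]
   → D = (6037/1227, -3164/1227)
5. F_x = -4073/2454  [F is the midpoint of DC]
6. F_y = -2647/1227  [F is the midpoint of DC]
   → F = (-4073/2454, -2647/1227)

C = (-3370/409, -710/409)
D = (6037/1227, -3164/1227)
F = (-4073/2454, -2647/1227)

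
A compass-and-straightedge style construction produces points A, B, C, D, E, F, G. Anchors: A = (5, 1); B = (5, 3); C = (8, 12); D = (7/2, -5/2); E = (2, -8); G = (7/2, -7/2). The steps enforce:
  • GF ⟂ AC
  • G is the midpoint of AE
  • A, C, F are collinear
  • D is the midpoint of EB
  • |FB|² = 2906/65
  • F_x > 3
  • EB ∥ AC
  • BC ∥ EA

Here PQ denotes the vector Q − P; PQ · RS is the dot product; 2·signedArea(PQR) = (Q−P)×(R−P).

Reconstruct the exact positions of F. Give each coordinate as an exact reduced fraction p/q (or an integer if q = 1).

1. F_x = 244/65  [A, C, F are collinear ∩ GF ⟂ AC]
2. F_y = -232/65  [A, C, F are collinear ∩ GF ⟂ AC]
   → F = (244/65, -232/65)

F = (244/65, -232/65)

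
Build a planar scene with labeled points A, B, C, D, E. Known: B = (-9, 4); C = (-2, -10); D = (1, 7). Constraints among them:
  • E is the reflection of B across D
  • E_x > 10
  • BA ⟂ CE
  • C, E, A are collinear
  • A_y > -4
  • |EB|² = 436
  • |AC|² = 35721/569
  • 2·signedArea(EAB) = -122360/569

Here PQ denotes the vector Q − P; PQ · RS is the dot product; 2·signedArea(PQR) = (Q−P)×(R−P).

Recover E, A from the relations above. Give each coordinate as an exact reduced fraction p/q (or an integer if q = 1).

1. E_x = 11  [E is the reflection of B across D]
2. E_y = 10  [E is the reflection of B across D]
   → E = (11, 10)
3. A_x = 1319/569  [C, E, A are collinear ∩ BA ⟂ CE]
4. A_y = -1910/569  [C, E, A are collinear ∩ BA ⟂ CE]
   → A = (1319/569, -1910/569)

A = (1319/569, -1910/569)
E = (11, 10)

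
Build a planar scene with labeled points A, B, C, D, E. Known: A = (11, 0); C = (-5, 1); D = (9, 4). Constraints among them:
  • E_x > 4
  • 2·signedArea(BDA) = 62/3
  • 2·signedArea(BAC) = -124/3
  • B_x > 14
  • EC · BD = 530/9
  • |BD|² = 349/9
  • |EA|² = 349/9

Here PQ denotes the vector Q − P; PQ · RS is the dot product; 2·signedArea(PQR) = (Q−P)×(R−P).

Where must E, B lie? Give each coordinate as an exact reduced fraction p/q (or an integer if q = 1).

1. B_x = 15  [2·signedArea(BAC) = -124/3 ∩ 2·signedArea(BDA) = 62/3]
2. B_y = 7/3  [2·signedArea(BAC) = -124/3 ∩ 2·signedArea(BDA) = 62/3]
   → B = (15, 7/3)
3. E_x = 5  [line 6·x + -5/3·y + -245/9 = 0 ∩ |EA|² = 349/9]
4. E_y = 5/3  [line 6·x + -5/3·y + -245/9 = 0 ∩ |EA|² = 349/9]
   → E = (5, 5/3)

B = (15, 7/3)
E = (5, 5/3)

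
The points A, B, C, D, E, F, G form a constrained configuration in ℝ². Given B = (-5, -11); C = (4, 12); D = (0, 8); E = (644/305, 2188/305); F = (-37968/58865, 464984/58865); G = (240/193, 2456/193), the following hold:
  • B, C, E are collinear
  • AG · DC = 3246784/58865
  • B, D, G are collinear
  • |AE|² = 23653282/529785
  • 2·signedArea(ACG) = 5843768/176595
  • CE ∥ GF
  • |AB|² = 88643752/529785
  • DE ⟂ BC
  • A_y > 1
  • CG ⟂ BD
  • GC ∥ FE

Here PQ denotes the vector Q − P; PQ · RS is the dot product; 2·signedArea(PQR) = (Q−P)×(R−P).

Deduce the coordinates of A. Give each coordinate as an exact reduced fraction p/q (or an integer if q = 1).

A = (-208001/176595, 239753/176595)

1. A_x = -208001/176595  [2·signedArea(ACG) = 5843768/176595 ∩ AG · DC = 3246784/58865]
2. A_y = 239753/176595  [2·signedArea(ACG) = 5843768/176595 ∩ AG · DC = 3246784/58865]
   → A = (-208001/176595, 239753/176595)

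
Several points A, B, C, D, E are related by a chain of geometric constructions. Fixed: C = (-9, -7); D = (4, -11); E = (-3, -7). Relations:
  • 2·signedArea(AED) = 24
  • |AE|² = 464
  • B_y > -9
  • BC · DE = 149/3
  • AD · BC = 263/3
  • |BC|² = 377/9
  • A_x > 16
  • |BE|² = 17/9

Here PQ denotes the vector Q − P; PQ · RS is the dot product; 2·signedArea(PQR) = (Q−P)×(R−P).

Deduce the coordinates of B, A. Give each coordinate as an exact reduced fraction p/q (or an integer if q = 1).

A = (17, -15)
B = (-8/3, -25/3)

1. B_x = -8/3  [line 7·x + -4·y + -44/3 = 0 ∩ |BC|² = 377/9]
2. B_y = -25/3  [line 7·x + -4·y + -44/3 = 0 ∩ |BC|² = 377/9]
   → B = (-8/3, -25/3)
3. A_x = 17  [2·signedArea(AED) = 24 ∩ AD · BC = 263/3]
4. A_y = -15  [2·signedArea(AED) = 24 ∩ AD · BC = 263/3]
   → A = (17, -15)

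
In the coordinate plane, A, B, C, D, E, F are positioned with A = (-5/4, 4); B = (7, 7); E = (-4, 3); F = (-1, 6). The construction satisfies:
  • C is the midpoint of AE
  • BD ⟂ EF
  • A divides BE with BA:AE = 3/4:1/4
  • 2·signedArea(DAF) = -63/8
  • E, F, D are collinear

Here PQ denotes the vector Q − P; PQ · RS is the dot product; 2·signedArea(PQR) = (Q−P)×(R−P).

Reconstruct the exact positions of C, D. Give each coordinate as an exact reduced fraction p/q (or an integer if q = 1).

1. C_x = -21/8  [C is the midpoint of AE]
2. C_y = 7/2  [C is the midpoint of AE]
   → C = (-21/8, 7/2)
3. D_x = 7/2  [E, F, D are collinear ∩ BD ⟂ EF]
4. D_y = 21/2  [E, F, D are collinear ∩ BD ⟂ EF]
   → D = (7/2, 21/2)

C = (-21/8, 7/2)
D = (7/2, 21/2)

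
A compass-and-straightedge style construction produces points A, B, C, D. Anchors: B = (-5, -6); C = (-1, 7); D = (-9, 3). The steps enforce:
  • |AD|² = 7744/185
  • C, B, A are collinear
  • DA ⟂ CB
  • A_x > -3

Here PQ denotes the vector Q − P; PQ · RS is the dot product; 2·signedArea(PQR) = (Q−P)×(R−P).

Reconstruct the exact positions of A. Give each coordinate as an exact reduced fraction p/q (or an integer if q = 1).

1. A_x = -521/185  [C, B, A are collinear ∩ DA ⟂ CB]
2. A_y = 203/185  [C, B, A are collinear ∩ DA ⟂ CB]
   → A = (-521/185, 203/185)

A = (-521/185, 203/185)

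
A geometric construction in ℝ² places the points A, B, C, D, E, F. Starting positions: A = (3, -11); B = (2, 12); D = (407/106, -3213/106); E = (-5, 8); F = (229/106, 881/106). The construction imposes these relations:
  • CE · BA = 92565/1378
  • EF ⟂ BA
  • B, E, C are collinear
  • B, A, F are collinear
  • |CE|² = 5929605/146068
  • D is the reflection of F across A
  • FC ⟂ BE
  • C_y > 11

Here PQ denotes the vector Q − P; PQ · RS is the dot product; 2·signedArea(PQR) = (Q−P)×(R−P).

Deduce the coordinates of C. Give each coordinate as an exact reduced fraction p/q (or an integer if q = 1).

1. C_x = 733/1378  [B, E, C are collinear ∩ FC ⟂ BE]
2. C_y = 7690/689  [B, E, C are collinear ∩ FC ⟂ BE]
   → C = (733/1378, 7690/689)

C = (733/1378, 7690/689)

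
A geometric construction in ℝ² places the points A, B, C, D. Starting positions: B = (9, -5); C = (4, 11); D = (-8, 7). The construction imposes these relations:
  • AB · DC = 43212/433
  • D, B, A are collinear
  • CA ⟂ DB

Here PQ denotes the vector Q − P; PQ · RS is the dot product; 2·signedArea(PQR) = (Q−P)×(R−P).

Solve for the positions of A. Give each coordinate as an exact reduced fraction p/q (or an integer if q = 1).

A = (-812/433, 1159/433)

1. A_x = -812/433  [D, B, A are collinear ∩ CA ⟂ DB]
2. A_y = 1159/433  [D, B, A are collinear ∩ CA ⟂ DB]
   → A = (-812/433, 1159/433)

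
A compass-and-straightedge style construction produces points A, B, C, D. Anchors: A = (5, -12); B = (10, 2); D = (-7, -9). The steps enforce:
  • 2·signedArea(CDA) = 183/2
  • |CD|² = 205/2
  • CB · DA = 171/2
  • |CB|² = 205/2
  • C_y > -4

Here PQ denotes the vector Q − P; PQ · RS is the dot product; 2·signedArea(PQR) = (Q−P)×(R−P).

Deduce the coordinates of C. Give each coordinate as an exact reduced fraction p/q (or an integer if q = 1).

C = (3/2, -7/2)

1. C_x = 3/2  [2·signedArea(CDA) = 183/2 ∩ CB · DA = 171/2]
2. C_y = -7/2  [2·signedArea(CDA) = 183/2 ∩ CB · DA = 171/2]
   → C = (3/2, -7/2)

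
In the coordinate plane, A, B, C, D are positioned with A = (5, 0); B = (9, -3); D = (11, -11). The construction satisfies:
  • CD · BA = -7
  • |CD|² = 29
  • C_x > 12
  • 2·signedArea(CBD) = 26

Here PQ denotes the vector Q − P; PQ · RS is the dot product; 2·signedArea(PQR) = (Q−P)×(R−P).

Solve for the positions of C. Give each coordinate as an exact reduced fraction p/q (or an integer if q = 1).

1. C_x = 13  [2·signedArea(CBD) = 26 ∩ CD · BA = -7]
2. C_y = -6  [2·signedArea(CBD) = 26 ∩ CD · BA = -7]
   → C = (13, -6)

C = (13, -6)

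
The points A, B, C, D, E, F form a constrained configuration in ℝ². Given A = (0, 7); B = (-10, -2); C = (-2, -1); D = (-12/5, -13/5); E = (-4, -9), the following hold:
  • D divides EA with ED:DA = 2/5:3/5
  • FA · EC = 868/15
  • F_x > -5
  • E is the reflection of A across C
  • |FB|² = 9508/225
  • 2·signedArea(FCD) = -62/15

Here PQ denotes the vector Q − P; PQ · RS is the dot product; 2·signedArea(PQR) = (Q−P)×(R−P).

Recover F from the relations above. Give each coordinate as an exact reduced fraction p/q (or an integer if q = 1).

1. F_x = -62/15  [FA · EC = 868/15 ∩ 2·signedArea(FCD) = -62/15]
2. F_y = 4/5  [FA · EC = 868/15 ∩ 2·signedArea(FCD) = -62/15]
   → F = (-62/15, 4/5)

F = (-62/15, 4/5)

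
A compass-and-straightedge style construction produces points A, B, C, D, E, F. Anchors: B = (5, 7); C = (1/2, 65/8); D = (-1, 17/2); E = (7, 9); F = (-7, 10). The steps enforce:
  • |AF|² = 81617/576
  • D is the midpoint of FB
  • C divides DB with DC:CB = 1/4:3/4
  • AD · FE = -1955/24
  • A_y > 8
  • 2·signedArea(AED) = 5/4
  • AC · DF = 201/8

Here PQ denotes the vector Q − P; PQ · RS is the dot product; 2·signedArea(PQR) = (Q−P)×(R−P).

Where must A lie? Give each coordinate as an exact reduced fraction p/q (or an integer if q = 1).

1. A_x = 29/6  [AD · FE = -1955/24 ∩ 2·signedArea(AED) = 5/4]
2. A_y = 209/24  [AD · FE = -1955/24 ∩ 2·signedArea(AED) = 5/4]
   → A = (29/6, 209/24)

A = (29/6, 209/24)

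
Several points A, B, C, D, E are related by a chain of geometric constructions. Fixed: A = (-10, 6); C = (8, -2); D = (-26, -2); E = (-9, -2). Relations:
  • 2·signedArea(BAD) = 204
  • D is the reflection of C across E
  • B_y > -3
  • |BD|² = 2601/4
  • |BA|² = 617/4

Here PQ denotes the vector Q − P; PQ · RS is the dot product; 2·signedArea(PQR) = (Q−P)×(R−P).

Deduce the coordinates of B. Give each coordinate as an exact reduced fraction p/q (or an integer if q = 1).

B = (-1/2, -2)

1. B_x = -1/2  [line 8·x + -16·y + -28 = 0 ∩ |BD|² = 2601/4]
2. B_y = -2  [line 8·x + -16·y + -28 = 0 ∩ |BD|² = 2601/4]
   → B = (-1/2, -2)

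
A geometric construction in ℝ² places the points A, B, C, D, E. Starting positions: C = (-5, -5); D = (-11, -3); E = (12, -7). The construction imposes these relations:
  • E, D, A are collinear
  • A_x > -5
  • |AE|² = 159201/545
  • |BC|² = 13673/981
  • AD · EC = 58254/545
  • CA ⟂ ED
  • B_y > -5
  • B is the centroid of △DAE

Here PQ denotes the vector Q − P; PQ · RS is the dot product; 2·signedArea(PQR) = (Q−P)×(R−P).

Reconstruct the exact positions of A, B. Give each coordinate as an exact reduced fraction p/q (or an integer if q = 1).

1. A_x = -2637/545  [E, D, A are collinear ∩ CA ⟂ ED]
2. A_y = -2219/545  [E, D, A are collinear ∩ CA ⟂ ED]
   → A = (-2637/545, -2219/545)
3. B_x = -2092/1635  [B is the centroid of △DAE]
4. B_y = -7669/1635  [B is the centroid of △DAE]
   → B = (-2092/1635, -7669/1635)

A = (-2637/545, -2219/545)
B = (-2092/1635, -7669/1635)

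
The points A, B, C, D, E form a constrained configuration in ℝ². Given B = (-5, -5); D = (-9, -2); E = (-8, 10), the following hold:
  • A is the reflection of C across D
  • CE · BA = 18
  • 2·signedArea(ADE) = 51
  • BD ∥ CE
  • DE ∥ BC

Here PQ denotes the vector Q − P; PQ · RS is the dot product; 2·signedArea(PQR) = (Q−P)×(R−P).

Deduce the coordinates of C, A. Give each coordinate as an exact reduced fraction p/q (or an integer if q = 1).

1. C_x = -4  [BD ∥ CE ∩ DE ∥ BC]
2. C_y = 7  [BD ∥ CE ∩ DE ∥ BC]
   → C = (-4, 7)
3. A_x = -14  [A is the reflection of C across D]
4. A_y = -11  [A is the reflection of C across D]
   → A = (-14, -11)

A = (-14, -11)
C = (-4, 7)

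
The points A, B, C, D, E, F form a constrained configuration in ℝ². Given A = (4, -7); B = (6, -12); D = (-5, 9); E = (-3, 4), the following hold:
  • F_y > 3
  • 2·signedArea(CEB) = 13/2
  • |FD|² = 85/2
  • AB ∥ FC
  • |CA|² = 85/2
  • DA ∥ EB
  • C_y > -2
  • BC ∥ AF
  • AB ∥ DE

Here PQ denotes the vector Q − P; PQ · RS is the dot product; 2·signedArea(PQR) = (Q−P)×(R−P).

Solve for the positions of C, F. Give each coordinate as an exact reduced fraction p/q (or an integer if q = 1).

1. C_x = 1/2  [line 16·x + 9·y + 11/2 = 0 ∩ |CA|² = 85/2]
2. C_y = -3/2  [line 16·x + 9·y + 11/2 = 0 ∩ |CA|² = 85/2]
   → C = (1/2, -3/2)
3. F_x = -3/2  [AB ∥ FC ∩ BC ∥ AF]
4. F_y = 7/2  [AB ∥ FC ∩ BC ∥ AF]
   → F = (-3/2, 7/2)

C = (1/2, -3/2)
F = (-3/2, 7/2)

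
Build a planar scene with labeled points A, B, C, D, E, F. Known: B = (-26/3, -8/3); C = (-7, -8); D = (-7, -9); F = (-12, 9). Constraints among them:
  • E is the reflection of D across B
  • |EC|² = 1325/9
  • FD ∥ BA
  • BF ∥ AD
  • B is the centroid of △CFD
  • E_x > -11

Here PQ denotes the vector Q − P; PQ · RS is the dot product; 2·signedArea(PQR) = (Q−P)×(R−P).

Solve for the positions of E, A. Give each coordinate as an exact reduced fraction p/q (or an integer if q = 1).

1. E_x = -31/3  [E is the reflection of D across B]
2. E_y = 11/3  [E is the reflection of D across B]
   → E = (-31/3, 11/3)
3. A_x = -11/3  [BF ∥ AD ∩ FD ∥ BA]
4. A_y = -62/3  [BF ∥ AD ∩ FD ∥ BA]
   → A = (-11/3, -62/3)

A = (-11/3, -62/3)
E = (-31/3, 11/3)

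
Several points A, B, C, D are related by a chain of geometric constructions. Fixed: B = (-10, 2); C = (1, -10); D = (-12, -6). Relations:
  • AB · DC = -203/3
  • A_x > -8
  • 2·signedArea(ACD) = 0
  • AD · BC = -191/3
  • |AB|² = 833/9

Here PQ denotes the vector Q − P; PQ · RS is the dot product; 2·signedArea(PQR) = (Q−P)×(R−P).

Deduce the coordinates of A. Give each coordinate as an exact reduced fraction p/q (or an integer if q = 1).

1. A_x = -23/3  [2·signedArea(ACD) = 0 ∩ AD · BC = -191/3]
2. A_y = -22/3  [2·signedArea(ACD) = 0 ∩ AD · BC = -191/3]
   → A = (-23/3, -22/3)

A = (-23/3, -22/3)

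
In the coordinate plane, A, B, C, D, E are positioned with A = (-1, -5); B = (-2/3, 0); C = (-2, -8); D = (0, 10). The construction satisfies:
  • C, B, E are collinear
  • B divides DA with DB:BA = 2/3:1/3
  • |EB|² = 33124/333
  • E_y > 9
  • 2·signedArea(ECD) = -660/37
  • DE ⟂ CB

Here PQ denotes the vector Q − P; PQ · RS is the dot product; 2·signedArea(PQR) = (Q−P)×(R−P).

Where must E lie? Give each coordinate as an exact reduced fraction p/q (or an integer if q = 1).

1. E_x = 36/37  [C, B, E are collinear ∩ DE ⟂ CB]
2. E_y = 364/37  [C, B, E are collinear ∩ DE ⟂ CB]
   → E = (36/37, 364/37)

E = (36/37, 364/37)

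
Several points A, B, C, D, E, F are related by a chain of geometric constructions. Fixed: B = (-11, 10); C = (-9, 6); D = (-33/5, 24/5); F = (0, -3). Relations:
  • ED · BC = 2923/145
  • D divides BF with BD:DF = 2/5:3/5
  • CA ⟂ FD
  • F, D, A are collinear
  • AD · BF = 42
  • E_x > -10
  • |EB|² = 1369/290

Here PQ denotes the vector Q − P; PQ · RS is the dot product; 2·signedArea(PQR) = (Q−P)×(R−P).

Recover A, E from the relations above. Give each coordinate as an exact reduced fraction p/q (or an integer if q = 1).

A = (-1188/145, 969/145)
E = (-2783/290, 2419/290)

1. A_x = -1188/145  [F, D, A are collinear ∩ CA ⟂ FD]
2. A_y = 969/145  [F, D, A are collinear ∩ CA ⟂ FD]
   → A = (-1188/145, 969/145)
3. E_x = -2783/290  [line -2·x + 4·y + -7621/145 = 0 ∩ |EB|² = 1369/290]
4. E_y = 2419/290  [line -2·x + 4·y + -7621/145 = 0 ∩ |EB|² = 1369/290]
   → E = (-2783/290, 2419/290)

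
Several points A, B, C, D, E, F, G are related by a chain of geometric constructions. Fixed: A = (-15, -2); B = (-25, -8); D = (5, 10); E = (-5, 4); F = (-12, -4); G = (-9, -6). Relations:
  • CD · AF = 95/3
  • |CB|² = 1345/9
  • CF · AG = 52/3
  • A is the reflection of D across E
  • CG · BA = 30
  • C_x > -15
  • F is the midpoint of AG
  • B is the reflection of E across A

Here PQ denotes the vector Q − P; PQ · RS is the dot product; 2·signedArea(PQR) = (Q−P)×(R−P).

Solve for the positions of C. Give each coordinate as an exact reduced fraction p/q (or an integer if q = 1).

C = (-14, -8/3)

1. C_x = -14  [CG · BA = 30 ∩ CF · AG = 52/3]
2. C_y = -8/3  [CG · BA = 30 ∩ CF · AG = 52/3]
   → C = (-14, -8/3)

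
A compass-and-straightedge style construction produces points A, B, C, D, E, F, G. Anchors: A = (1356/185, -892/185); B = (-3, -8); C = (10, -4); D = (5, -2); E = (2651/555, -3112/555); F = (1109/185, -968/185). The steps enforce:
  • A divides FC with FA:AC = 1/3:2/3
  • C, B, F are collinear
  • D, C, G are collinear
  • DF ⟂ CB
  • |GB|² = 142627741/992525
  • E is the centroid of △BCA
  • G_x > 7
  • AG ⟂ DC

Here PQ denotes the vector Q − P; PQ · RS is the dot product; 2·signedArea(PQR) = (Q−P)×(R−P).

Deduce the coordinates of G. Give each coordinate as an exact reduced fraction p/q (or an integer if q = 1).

G = (8564/1073, -17128/5365)

1. G_x = 8564/1073  [D, C, G are collinear ∩ AG ⟂ DC]
2. G_y = -17128/5365  [D, C, G are collinear ∩ AG ⟂ DC]
   → G = (8564/1073, -17128/5365)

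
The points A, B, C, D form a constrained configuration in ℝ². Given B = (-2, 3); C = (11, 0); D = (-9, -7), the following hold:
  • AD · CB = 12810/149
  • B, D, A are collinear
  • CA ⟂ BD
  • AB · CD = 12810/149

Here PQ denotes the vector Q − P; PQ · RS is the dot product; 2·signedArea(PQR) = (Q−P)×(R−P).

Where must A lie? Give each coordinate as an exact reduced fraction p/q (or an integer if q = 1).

1. A_x = 129/149  [B, D, A are collinear ∩ CA ⟂ BD]
2. A_y = 1057/149  [B, D, A are collinear ∩ CA ⟂ BD]
   → A = (129/149, 1057/149)

A = (129/149, 1057/149)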